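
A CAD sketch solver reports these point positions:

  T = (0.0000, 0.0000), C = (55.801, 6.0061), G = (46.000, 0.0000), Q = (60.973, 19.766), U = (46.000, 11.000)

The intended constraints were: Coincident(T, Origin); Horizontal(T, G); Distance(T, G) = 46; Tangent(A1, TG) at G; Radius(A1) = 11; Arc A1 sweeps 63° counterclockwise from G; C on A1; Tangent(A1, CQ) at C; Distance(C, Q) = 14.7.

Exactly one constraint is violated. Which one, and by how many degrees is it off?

Tangent(A1, CQ) at C — off by 6.40°.

T = (0.00, 0.00) ✓; T.y = 0.00, G.y = 0.00 ✓; |TG| = 46.00 ✓; ∠(UG, GT) = 90.00° ✓; |UG| = 11.00 ✓; bearing(U→C) − bearing(U→G) = 63.00° ✓; |UC| = 11.00 ✓; ∠(UC, CQ) = 83.60° ✗; |CQ| = 14.70 ✓.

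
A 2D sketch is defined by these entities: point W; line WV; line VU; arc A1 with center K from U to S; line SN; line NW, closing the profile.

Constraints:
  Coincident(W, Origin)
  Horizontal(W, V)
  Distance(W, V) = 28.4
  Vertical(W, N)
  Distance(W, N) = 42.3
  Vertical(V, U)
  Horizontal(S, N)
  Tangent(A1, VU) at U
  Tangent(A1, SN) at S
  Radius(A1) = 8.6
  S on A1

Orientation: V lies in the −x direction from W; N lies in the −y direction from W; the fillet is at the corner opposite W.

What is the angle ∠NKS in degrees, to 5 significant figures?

66.523°

The virtual corner opposite W is at (-28.400, -42.300). Since A1 is tangent to VU there, KU ⟂ VU and tangency of A1 to SN means the radius KS is perpendicular to SN, with radius 8.6, so the center K sits 8.6 in from both sides at K = (-19.800, -33.700). That places the tangent points at U = (-28.400, -33.700) on VU and S = (-19.800, -42.300) on SN. Then cos ∠NKS = KN·KS / (|KN||KS|), giving 66.523°.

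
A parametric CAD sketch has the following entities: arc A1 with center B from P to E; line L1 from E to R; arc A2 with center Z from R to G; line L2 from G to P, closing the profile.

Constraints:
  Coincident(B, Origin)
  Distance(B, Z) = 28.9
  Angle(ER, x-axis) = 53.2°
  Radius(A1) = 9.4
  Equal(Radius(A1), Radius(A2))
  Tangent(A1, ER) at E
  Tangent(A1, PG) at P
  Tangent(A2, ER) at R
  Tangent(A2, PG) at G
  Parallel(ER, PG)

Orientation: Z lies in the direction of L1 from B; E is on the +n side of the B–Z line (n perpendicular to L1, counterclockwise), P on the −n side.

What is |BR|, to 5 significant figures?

30.390

The slot axis is L1's direction at 53.2°, so u = (cos 53.2°, sin 53.2°) = (0.59902, 0.80073) and n = (−sin 53.2°, cos 53.2°) = (-0.80073, 0.59902). B is at the origin and Z lies 28.9 along u from B, so Z = 28.9·u = (17.312, 23.141). Tangency of A1 to both parallel lines with radius 9.4 puts E and P at B ± 9.4·n: E = (-7.5269, 5.6308), P = (7.5269, -5.6308). Equal radii place R and G the same way about Z: R = Z + 9.4·n = (9.7849, 28.772), G = Z − 9.4·n = (24.839, 17.510). Then |BR| = |R − B| = 30.390.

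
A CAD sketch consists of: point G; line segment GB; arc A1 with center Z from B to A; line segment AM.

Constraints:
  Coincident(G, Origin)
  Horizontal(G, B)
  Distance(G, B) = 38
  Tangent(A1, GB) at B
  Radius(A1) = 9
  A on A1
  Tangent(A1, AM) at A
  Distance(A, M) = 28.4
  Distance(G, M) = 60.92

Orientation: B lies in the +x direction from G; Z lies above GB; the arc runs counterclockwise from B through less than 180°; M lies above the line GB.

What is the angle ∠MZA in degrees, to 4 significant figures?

72.42°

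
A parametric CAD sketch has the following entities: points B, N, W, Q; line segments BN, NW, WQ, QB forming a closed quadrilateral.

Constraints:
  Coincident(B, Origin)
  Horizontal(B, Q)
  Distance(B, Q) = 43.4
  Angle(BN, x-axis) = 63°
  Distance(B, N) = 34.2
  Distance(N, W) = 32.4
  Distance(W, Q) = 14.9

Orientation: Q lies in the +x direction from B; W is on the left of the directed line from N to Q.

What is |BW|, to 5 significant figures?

46.388

Checks: |NW| = 32.40 ✓; |WQ| = 14.90 ✓.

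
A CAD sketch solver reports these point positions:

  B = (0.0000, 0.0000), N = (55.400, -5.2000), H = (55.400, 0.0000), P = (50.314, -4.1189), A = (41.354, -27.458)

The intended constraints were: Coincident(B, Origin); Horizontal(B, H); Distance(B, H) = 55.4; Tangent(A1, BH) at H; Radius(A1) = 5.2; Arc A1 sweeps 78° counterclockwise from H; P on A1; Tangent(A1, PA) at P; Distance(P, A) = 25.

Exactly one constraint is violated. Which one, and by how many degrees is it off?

Tangent(A1, PA) at P — off by 9.00°.

B = (0.00, 0.00) ✓; B.y = 0.00, H.y = 0.00 ✓; |BH| = 55.40 ✓; ∠(NH, HB) = 90.00° ✓; |NH| = 5.200 ✓; bearing(N→P) − bearing(N→H) = 78.00° ✓; |NP| = 5.200 ✓; ∠(NP, PA) = 99.00° ✗; |PA| = 25.00 ✓.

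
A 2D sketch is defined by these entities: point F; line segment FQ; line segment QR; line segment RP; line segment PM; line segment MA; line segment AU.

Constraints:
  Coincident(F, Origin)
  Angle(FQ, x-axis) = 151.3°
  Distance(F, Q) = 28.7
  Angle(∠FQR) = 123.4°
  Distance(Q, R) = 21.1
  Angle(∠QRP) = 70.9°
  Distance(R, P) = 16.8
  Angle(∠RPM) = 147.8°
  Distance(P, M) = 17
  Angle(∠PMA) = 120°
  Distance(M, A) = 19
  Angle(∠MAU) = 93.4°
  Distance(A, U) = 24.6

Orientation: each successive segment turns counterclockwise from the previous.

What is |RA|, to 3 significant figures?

41.4

F is at the origin; FQ runs at 151.3° with length 28.7, so Q = (-25.2, 13.8). ∠FQR = 123.4° gives QR at -152° from the x-axis; with |QR| = 21.1, R = (-43.8, 3.91). ∠QRP = 70.9° gives RP at -43.0° from the x-axis; with |RP| = 16.8, P = (-31.5, -7.55). ∠RPM = 147.8° gives PM at -10.8° from the x-axis; with |PM| = 17.0, M = (-14.8, -10.7). ∠PMA = 120.0° gives MA at 49.2° from the x-axis; with |MA| = 19.0, A = (-2.42, 3.65). Then |RA| = |A − R| = 41.4.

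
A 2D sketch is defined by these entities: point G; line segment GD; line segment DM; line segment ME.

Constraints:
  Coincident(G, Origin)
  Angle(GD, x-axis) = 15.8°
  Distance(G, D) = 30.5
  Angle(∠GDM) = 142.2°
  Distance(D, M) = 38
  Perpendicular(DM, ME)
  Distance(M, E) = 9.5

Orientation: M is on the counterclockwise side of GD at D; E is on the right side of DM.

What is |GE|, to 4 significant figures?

68.20

G is at the origin; GD runs at 15.8° with length 30.5, so D = 30.5·(cos 15.8°, sin 15.8°) = (29.35, 8.305). ∠GDM = 142.2°, so DM runs at 15.8° + (180° − 142.2°) = 53.60° from the x-axis; with |DM| = 38.0, M = D + 38.0·(cos 53.60°, sin 53.60°) = (51.90, 38.89). The perpendicularity gives ME at right angles to DM; with |ME| = 9.5 on the right of DM, E = M + 9.5·(0.8049, -0.5934) = (59.54, 33.25). Then |GE| = |E − G| = 68.20.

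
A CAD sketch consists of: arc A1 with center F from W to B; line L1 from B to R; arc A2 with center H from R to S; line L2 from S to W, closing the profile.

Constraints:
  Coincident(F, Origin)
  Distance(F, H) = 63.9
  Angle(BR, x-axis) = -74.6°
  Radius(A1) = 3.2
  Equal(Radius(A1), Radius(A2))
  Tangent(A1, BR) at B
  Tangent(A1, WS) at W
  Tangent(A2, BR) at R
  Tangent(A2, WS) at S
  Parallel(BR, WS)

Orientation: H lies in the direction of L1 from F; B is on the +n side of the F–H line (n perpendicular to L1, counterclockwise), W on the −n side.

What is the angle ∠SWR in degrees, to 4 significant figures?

5.719°

Tangency of A1 to both parallel lines with radius 3.2 puts B and W at F ± 3.2·n: B = (3.085, 0.8498), W = (-3.085, -0.8498). Equal radii place R and S the same way about H: R = H + 3.2·n = (20.05, -60.76), S = H − 3.2·n = (13.88, -62.46). Then cos ∠SWR = WS·WR / (|WS||WR|), giving 5.719°.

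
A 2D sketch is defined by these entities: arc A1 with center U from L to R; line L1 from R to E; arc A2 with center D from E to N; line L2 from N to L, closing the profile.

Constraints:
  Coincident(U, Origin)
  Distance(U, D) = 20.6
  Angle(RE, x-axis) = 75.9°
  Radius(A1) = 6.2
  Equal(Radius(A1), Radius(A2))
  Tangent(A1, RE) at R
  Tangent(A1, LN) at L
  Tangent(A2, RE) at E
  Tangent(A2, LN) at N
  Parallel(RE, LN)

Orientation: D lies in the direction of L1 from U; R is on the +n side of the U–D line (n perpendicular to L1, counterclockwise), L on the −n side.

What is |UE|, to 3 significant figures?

21.5

The slot axis is L1's direction at 75.9°, so u = (cos 75.9°, sin 75.9°) = (0.244, 0.970) and n = (−sin 75.9°, cos 75.9°) = (-0.970, 0.244). U is at the origin and D lies 20.6 along u from U, so D = 20.6·u = (5.02, 20.0). Tangency of A1 to both parallel lines with radius 6.2 puts R and L at U ± 6.2·n: R = (-6.01, 1.51), L = (6.01, -1.51). Equal radii place E and N the same way about D: E = D + 6.2·n = (-0.995, 21.5), N = D − 6.2·n = (11.0, 18.5). Then |UE| = |E − U| = 21.5.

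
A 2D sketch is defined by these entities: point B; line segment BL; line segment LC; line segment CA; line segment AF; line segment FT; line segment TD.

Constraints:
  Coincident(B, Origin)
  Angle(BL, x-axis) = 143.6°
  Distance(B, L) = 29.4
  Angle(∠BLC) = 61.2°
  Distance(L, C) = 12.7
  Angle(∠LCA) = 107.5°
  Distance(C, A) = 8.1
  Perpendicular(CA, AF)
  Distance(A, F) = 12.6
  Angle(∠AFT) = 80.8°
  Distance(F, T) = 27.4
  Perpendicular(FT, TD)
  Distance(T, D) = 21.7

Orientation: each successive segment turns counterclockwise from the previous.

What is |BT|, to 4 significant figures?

44.00

CA is perpendicular to AF, so AF runs at 64.90°; with |AF| = 12.6, F = (-12.66, 12.83). ∠AFT = 80.8° gives FT at 164.1° from the x-axis; with |FT| = 27.4, T = (-39.02, 20.34). Then |BT| = |T − B| = 44.00.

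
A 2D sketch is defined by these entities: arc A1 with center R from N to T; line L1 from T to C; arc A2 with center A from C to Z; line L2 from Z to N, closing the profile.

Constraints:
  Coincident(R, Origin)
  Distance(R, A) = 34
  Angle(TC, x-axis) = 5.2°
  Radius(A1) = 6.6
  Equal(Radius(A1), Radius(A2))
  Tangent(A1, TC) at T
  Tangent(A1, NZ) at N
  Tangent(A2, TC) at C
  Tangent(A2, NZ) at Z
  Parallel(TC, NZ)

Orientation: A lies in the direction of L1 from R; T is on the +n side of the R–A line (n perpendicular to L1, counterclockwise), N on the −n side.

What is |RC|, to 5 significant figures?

34.635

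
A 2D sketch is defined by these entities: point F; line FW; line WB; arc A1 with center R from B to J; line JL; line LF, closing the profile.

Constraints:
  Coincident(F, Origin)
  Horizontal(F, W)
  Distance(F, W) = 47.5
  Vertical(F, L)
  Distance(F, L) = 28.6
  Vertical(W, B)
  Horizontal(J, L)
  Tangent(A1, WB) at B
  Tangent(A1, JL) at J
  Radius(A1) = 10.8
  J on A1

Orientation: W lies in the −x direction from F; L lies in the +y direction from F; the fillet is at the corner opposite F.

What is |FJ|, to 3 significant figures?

46.5

The virtual corner opposite F is at (-47.5, 28.6). Tangency of A1 to WB means the radius RB is perpendicular to WB and A1 meets JL tangentially, so RJ is at right angles to JL, with radius 10.8, so the center R sits 10.8 in from both sides at R = (-36.7, 17.8). That places the tangent points at B = (-47.5, 17.8) on WB and J = (-36.7, 28.6) on JL. Then |FJ| = |J − F| = 46.5.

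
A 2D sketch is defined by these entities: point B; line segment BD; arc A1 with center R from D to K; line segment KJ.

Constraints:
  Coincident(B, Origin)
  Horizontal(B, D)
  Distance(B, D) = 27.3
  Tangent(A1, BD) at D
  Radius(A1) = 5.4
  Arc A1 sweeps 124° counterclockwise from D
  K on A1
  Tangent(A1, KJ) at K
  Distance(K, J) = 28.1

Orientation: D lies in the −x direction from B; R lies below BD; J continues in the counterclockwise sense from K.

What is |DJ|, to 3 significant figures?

33.6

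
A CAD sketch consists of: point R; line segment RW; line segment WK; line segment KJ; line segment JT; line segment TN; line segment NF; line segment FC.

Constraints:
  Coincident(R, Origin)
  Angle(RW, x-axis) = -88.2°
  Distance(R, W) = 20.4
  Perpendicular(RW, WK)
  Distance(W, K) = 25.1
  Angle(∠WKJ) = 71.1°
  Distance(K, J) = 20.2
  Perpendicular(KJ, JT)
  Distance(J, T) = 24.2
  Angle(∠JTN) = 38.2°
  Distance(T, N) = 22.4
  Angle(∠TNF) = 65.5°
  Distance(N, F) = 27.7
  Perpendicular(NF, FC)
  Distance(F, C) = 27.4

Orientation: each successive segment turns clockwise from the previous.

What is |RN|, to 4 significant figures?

23.57

R is at the origin; RW runs at -88.2° with length 20.4, so W = (0.6408, -20.39). The perpendicularity gives WK at right angles to RW, so WK runs at -178.2°; with |WK| = 25.1, K = (-24.45, -21.18). ∠WKJ = 71.1° gives KJ at 72.90° from the x-axis; with |KJ| = 20.2, J = (-18.51, -1.871). The perpendicularity gives JT at right angles to KJ, so JT runs at -17.10°; with |JT| = 24.2, T = (4.623, -8.987). ∠JTN = 38.2° gives TN at -158.9° from the x-axis; with |TN| = 22.4, N = (-16.28, -17.05). Then |RN| = |N − R| = 23.57.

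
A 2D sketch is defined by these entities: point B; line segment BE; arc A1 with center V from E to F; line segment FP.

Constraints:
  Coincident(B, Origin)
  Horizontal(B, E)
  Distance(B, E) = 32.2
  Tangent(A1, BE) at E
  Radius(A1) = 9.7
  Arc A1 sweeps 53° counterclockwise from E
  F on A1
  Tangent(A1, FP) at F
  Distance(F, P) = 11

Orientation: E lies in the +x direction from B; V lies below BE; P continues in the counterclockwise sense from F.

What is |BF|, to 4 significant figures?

24.76

A1 meets BE tangentially, so VE is at right angles to BE, so V = E + (0, -9.7) = (32.20, -9.700). On A1, E sits at bearing 90° from V; a 53° counterclockwise sweep puts F at bearing 143°, so F = V + 9.7·(cos 143°, sin 143°) = (24.45, -3.862). Then |BF| = |F − B| = 24.76.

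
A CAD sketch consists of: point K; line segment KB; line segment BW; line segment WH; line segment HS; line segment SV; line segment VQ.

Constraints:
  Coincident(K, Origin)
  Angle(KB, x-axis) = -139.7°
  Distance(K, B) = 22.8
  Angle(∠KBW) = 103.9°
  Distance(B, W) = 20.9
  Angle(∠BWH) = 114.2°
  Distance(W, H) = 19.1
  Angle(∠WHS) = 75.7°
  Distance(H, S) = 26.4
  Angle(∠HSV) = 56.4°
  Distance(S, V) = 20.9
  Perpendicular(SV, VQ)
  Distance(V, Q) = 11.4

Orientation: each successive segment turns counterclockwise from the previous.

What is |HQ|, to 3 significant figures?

12.3

∠HSV = 56.4° gives SV at -130° from the x-axis; with |SV| = 20.9, V = (-9.91, -23.5). SV is perpendicular to VQ, so VQ runs at -39.9°; with |VQ| = 11.4, Q = (-1.17, -30.8). Then |HQ| = |Q − H| = 12.3.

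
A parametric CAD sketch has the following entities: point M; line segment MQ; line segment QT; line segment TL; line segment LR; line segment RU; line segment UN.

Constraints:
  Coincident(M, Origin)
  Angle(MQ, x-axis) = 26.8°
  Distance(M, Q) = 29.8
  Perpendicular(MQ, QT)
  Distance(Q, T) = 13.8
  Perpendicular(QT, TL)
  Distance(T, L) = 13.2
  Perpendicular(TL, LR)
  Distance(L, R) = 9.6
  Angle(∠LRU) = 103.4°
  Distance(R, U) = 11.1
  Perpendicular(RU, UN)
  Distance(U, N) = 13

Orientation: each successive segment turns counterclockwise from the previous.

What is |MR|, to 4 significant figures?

17.12

M is at the origin; MQ runs at 26.8° with length 29.8, so Q = (26.60, 13.44). The perpendicularity gives QT at right angles to MQ, so QT runs at 116.8°; with |QT| = 13.8, T = (20.38, 25.75). QT ⟂ TL, so TL runs at -153.2°; with |TL| = 13.2, L = (8.595, 19.80). TL is perpendicular to LR, so LR runs at -63.20°; with |LR| = 9.6, R = (12.92, 11.23). Then |MR| = |R − M| = 17.12.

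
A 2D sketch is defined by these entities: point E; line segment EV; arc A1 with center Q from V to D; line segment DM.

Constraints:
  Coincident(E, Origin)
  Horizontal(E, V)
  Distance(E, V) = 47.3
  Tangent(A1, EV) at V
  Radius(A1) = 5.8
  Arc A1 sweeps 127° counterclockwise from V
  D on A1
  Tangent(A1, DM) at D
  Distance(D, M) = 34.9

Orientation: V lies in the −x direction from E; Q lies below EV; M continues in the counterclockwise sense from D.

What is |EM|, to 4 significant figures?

48.35

E is at the origin; E and V share the same y with |EV| = 47.3 and V on the −x side, so V = (-47.30, 0.000). The tangent condition forces QV to be normal to EV, so Q = V + (0, -5.8) = (-47.30, -5.800). On A1, V sits at bearing 90° from Q; a 127° counterclockwise sweep puts D at bearing 217°, so D = Q + 5.8·(cos 217°, sin 217°) = (-51.93, -9.291). A1 meets DM tangentially, so QD is at right angles to DM, so DM runs along (−sin 217°, cos 217°); with |DM| = 34.9, M = (-30.93, -37.16). Then |EM| = |M − E| = 48.35.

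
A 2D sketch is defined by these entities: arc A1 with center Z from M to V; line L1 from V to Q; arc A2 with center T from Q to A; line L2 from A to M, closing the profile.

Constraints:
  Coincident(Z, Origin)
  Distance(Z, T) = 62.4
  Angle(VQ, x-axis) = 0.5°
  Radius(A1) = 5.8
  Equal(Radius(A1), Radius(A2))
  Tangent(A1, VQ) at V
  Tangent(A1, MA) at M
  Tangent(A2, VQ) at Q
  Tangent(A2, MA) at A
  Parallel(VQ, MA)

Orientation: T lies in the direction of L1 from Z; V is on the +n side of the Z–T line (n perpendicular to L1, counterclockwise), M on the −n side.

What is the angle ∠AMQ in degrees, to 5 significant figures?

10.531°

The slot axis is L1's direction at 0.5°, so u = (cos 0.5°, sin 0.5°) = (0.99996, 0.0087265) and n = (−sin 0.5°, cos 0.5°) = (-0.0087265, 0.99996). Z is at the origin and T lies 62.4 along u from Z, so T = 62.4·u = (62.398, 0.54454). Tangency of A1 to both parallel lines with radius 5.8 puts V and M at Z ± 5.8·n: V = (-0.050614, 5.7998), M = (0.050614, -5.7998). Equal radii place Q and A the same way about T: Q = T + 5.8·n = (62.347, 6.3443), A = T − 5.8·n = (62.448, -5.2552). Then cos ∠AMQ = MA·MQ / (|MA||MQ|), giving 10.531°.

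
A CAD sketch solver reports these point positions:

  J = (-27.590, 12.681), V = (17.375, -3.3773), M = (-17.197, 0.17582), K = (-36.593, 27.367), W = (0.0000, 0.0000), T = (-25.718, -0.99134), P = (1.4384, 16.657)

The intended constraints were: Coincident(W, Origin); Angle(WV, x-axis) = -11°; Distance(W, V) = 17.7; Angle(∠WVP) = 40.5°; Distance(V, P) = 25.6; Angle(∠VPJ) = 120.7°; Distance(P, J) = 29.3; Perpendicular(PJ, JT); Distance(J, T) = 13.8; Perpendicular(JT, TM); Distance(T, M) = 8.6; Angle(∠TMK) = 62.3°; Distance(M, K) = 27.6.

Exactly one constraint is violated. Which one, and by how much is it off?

Distance(M, K) = 27.6 — off by 5.80.

W = (0.00, 0.00) ✓; WV at -11.00° ✓; |WV| = 17.70 ✓; ∠WVP = 40.50° ✓; |VP| = 25.60 ✓; ∠VPJ = 120.7° ✓; |PJ| = 29.30 ✓; ∠(PJ, JT) = 90.00° ✓; |JT| = 13.80 ✓; ∠(JT, TM) = 90.00° ✓; |TM| = 8.601 ✓; ∠TMK = 62.30° ✓; |MK| = 33.40 ✗.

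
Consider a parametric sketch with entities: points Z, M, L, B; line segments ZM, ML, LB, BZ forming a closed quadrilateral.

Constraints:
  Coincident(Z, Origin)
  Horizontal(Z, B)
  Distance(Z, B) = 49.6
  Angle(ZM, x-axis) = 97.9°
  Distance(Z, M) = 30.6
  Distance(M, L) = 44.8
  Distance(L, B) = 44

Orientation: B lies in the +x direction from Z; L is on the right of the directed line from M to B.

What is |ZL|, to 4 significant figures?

14.96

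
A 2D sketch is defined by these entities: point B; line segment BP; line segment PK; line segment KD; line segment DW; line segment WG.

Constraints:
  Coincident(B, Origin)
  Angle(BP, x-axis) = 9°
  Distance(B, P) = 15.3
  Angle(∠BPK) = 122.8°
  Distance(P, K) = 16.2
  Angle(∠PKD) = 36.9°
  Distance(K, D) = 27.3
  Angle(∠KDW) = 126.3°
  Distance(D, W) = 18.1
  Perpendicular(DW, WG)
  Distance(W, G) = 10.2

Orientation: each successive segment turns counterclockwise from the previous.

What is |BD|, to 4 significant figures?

4.419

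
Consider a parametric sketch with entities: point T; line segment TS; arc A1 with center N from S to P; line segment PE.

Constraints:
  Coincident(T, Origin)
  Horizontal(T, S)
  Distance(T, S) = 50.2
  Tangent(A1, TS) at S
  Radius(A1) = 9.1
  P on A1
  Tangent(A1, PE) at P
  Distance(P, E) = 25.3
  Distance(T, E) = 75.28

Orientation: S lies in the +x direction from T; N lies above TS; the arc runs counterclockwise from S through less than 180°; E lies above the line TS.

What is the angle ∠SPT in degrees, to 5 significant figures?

26.065°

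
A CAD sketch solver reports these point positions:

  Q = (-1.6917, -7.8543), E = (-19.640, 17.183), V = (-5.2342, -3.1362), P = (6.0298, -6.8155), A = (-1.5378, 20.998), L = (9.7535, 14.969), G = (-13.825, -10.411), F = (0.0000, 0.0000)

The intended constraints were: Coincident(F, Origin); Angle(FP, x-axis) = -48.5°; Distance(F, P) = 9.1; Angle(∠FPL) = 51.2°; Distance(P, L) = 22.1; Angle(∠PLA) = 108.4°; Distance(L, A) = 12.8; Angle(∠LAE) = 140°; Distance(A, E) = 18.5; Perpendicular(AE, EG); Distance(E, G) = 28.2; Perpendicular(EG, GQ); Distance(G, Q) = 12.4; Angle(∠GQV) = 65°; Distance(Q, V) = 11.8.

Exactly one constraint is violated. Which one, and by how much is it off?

Distance(Q, V) = 11.8 — off by 5.90.

F = (0.00, 0.00) ✓; FP at -48.50° ✓; |FP| = 9.100 ✓; ∠FPL = 51.20° ✓; |PL| = 22.10 ✓; ∠PLA = 108.4° ✓; |LA| = 12.80 ✓; ∠LAE = 140.0° ✓; |AE| = 18.50 ✓; ∠(AE, EG) = 90.00° ✓; |EG| = 28.20 ✓; ∠(EG, GQ) = 90.00° ✓; |GQ| = 12.40 ✓; ∠GQV = 65.00° ✓; |QV| = 5.900 ✗.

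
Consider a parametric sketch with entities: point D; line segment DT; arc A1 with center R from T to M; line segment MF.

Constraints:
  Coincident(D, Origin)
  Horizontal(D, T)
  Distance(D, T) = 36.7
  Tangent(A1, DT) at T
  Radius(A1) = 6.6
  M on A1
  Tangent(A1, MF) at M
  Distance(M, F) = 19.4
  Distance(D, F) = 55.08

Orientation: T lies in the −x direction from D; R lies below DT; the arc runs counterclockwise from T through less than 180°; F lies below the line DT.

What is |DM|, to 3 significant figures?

42.9

Checks: |RM| = 6.600 ✓; ∠(RM, MF) = 90.00° ✓; |MF| = 19.40 ✓; |DF| = 55.08 ✓.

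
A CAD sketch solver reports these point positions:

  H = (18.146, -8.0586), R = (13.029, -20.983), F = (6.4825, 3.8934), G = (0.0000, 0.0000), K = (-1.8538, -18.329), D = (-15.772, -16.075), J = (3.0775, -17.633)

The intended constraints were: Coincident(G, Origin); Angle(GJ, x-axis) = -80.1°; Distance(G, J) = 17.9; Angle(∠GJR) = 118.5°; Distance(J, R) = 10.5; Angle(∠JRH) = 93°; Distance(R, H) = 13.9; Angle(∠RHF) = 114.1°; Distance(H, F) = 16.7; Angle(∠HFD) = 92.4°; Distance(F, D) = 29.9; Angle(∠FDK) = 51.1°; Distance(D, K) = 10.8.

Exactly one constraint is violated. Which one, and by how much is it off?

Distance(D, K) = 10.8 — off by 3.30.

G = (0.00, 0.00) ✓; GJ at -80.10° ✓; |GJ| = 17.90 ✓; ∠GJR = 118.5° ✓; |JR| = 10.50 ✓; ∠JRH = 92.99° ✓; |RH| = 13.90 ✓; ∠RHF = 114.1° ✓; |HF| = 16.70 ✓; ∠HFD = 92.40° ✓; |FD| = 29.90 ✓; ∠FDK = 51.10° ✓; |DK| = 14.10 ✗.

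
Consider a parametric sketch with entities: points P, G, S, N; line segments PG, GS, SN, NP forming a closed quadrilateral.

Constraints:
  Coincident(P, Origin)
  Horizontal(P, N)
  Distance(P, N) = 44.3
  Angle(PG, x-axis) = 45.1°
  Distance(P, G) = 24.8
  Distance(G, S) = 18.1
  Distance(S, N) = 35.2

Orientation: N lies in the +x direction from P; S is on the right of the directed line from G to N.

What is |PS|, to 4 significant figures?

9.258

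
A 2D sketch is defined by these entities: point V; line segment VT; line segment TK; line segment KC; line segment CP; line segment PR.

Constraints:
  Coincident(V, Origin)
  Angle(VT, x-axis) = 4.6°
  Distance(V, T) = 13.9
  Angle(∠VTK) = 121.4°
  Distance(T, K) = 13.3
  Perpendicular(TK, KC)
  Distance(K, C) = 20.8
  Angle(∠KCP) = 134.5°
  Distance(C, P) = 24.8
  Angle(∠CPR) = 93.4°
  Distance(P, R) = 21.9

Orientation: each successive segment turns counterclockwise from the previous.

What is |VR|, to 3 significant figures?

17.7

V is at the origin; VT runs at 4.6° with length 13.9, so T = (13.9, 1.11). ∠VTK = 121.4° gives TK at 63.2° from the x-axis; with |TK| = 13.3, K = (19.9, 13.0). TK ⟂ KC, so KC runs at 153°; with |KC| = 20.8, C = (1.29, 22.4). ∠KCP = 134.5° gives CP at -161° from the x-axis; with |CP| = 24.8, P = (-22.2, 14.4). ∠CPR = 93.4° gives PR at -74.7° from the x-axis; with |PR| = 21.9, R = (-16.4, -6.71). Then |VR| = |R − V| = 17.7.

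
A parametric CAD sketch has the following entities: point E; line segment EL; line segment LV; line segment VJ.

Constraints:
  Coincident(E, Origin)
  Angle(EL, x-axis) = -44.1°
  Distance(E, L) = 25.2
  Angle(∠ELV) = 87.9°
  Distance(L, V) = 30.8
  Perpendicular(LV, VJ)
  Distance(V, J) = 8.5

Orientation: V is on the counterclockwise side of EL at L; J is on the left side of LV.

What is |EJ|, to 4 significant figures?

34.22

∠ELV = 87.9°, so LV runs at -44.1° + (180° − 87.9°) = 48.00° from the x-axis; with |LV| = 30.8, V = L + 30.8·(cos 48.00°, sin 48.00°) = (38.71, 5.352). LV is perpendicular to VJ; with |VJ| = 8.5 on the left of LV, J = V + 8.5·(-0.7431, 0.6691) = (32.39, 11.04). Then |EJ| = |J − E| = 34.22.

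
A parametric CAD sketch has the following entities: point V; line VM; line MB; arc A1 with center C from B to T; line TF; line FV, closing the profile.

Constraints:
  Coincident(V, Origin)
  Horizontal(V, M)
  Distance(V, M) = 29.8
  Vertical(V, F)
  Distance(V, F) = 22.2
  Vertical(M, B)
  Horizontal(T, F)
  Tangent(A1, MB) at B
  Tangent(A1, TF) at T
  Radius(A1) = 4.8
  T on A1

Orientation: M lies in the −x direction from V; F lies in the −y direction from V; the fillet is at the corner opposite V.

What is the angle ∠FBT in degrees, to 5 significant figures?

35.850°

The virtual corner opposite V is at (-29.800, -22.200). A1 meets MB tangentially, so CB is at right angles to MB and the tangent condition forces CT to be normal to TF, with radius 4.8, so the center C sits 4.8 in from both sides at C = (-25.000, -17.400). That places the tangent points at B = (-29.800, -17.400) on MB and T = (-25.000, -22.200) on TF. Then cos ∠FBT = BF·BT / (|BF||BT|), giving 35.850°.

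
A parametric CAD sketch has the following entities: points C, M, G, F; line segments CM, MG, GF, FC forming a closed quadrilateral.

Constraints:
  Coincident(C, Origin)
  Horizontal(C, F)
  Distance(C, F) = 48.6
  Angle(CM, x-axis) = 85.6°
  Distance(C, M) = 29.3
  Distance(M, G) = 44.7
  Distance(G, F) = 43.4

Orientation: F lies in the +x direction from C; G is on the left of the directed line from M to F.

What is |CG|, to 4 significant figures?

62.18

Checks: |MG| = 44.70 ✓; |GF| = 43.40 ✓.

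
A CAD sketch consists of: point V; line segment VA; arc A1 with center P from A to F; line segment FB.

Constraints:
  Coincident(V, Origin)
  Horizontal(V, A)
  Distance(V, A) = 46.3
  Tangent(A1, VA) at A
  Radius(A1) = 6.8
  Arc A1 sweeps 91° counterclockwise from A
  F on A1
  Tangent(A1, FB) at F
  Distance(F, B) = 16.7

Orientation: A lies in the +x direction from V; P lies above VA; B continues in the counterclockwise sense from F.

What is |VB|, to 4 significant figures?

57.85

V is at the origin; VA is horizontal with |VA| = 46.3 and A on the +x side, so A = (46.30, 0.000). A1 meets VA tangentially, so PA is at right angles to VA, so P = A + (0, 6.8) = (46.30, 6.800). On A1, A sits at bearing -90° from P; a 91° counterclockwise sweep puts F at bearing 1°, so F = P + 6.8·(cos 1°, sin 1°) = (53.10, 6.919). Tangency of A1 to FB means the radius PF is perpendicular to FB, so FB runs along (−sin 1°, cos 1°); with |FB| = 16.7, B = (52.81, 23.62). Then |VB| = |B − V| = 57.85.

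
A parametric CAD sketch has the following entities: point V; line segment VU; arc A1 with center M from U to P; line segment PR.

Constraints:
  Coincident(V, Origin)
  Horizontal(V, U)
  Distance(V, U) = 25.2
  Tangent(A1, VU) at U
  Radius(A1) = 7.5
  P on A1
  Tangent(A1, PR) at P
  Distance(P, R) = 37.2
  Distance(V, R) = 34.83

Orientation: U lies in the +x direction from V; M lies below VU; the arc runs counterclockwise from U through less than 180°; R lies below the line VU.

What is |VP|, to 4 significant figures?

19.19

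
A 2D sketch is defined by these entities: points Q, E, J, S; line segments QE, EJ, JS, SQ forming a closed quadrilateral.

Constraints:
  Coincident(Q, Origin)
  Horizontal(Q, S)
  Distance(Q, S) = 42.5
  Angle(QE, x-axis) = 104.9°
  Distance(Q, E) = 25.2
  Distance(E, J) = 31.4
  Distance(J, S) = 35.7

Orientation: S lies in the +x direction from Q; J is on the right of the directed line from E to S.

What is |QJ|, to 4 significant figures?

8.081

Q is at the origin; QS is horizontal with |QS| = 42.5 and S in +x, so S = (42.5, 0). QE runs at 104.9° with |QE| = 25.2, so E = (-6.480, 24.35). J is determined by |EJ| = 31.4 and |JS| = 35.7 together: it lies at the intersection of circle(E, 31.4) and circle(S, 35.7). With |ES| = 54.70, the foot of the radical line on ES is 24.71 from E and the perpendicular offset is √(31.4² − 24.71²) = 19.37. Taking the right-of-ES solution: J = (7.024, -3.995).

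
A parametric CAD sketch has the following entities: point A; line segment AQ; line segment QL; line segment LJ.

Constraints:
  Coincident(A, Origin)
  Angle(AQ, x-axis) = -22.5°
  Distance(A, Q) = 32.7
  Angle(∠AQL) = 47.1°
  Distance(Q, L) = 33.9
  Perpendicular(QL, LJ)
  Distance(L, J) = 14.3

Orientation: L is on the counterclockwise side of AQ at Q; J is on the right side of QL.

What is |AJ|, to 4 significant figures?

39.99

A is at the origin; AQ runs at -22.5° with length 32.7, so Q = 32.7·(cos -22.5°, sin -22.5°) = (30.21, -12.51). ∠AQL = 47.1°, so QL runs at -22.5° + (180° − 47.1°) = 110.4° from the x-axis; with |QL| = 33.9, L = Q + 33.9·(cos 110.4°, sin 110.4°) = (18.39, 19.26). The perpendicularity gives LJ at right angles to QL; with |LJ| = 14.3 on the right of QL, J = L + 14.3·(0.9373, 0.3486) = (31.80, 24.24). Then |AJ| = |J − A| = 39.99.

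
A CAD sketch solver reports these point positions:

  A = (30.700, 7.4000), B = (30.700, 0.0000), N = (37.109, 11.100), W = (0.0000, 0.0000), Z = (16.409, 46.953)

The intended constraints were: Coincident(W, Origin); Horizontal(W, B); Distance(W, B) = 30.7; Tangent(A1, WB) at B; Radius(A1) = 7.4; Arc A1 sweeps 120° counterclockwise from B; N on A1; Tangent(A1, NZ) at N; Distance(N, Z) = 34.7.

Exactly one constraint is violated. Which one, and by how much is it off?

Distance(N, Z) = 34.7 — off by 6.70.

W = (0.00, 0.00) ✓; W.y = 0.00, B.y = 0.00 ✓; |WB| = 30.70 ✓; ∠(AB, BW) = 90.00° ✓; |AB| = 7.400 ✓; bearing(A→N) − bearing(A→B) = 120.0° ✓; |AN| = 7.400 ✓; ∠(AN, NZ) = 90.00° ✓; |NZ| = 41.40 ✗.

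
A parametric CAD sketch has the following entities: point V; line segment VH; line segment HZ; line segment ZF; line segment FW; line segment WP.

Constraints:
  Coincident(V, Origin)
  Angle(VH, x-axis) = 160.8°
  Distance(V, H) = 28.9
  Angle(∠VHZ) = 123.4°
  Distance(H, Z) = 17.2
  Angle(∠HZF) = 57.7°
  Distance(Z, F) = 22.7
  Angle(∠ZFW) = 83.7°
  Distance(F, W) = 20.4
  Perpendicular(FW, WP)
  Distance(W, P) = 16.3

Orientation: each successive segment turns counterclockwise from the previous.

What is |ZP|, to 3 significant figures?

19.0

V is at the origin; VH runs at 160.8° with length 28.9, so H = (-27.3, 9.50). ∠VHZ = 123.4° gives HZ at -143° from the x-axis; with |HZ| = 17.2, Z = (-41.0, -0.943). ∠HZF = 57.7° gives ZF at -20.3° from the x-axis; with |ZF| = 22.7, F = (-19.7, -8.82). ∠ZFW = 83.7° gives FW at 76.0° from the x-axis; with |FW| = 20.4, W = (-14.7, 11.0). FW ⟂ WP, so WP runs at 166°; with |WP| = 16.3, P = (-30.5, 14.9). Then |ZP| = |P − Z| = 19.0.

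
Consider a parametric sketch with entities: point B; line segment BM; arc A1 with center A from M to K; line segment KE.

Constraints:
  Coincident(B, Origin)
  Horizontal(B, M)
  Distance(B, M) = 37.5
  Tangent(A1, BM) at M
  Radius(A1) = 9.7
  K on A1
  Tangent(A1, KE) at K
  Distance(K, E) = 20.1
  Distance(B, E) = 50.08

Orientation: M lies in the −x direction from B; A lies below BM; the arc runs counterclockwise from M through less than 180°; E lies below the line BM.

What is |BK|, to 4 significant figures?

48.35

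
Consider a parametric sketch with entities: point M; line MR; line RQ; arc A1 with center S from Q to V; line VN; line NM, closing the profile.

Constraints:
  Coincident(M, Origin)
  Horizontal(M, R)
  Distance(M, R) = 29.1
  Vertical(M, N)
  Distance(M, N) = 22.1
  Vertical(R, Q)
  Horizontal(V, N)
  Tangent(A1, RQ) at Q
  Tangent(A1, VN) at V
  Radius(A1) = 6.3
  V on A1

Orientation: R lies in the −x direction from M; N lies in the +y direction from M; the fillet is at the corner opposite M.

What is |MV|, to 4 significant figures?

31.75

The virtual corner opposite M is at (-29.10, 22.10). Since A1 is tangent to RQ there, SQ ⟂ RQ and the tangent condition forces SV to be normal to VN, with radius 6.3, so the center S sits 6.3 in from both sides at S = (-22.80, 15.80). That places the tangent points at Q = (-29.10, 15.80) on RQ and V = (-22.80, 22.10) on VN. Then |MV| = |V − M| = 31.75.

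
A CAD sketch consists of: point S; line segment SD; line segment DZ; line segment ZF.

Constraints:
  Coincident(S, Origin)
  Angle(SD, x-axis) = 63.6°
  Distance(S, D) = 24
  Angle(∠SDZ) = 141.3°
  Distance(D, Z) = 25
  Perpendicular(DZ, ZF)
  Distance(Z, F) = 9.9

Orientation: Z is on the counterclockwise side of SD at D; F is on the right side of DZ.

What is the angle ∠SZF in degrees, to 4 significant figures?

108.9°

∠SDZ = 141.3°, so DZ runs at 63.6° + (180° − 141.3°) = 102.3° from the x-axis; with |DZ| = 25.0, Z = D + 25.0·(cos 102.3°, sin 102.3°) = (5.345, 45.92). The perpendicularity gives ZF at right angles to DZ; with |ZF| = 9.9 on the right of DZ, F = Z + 9.9·(0.9770, 0.2130) = (15.02, 48.03). Then cos ∠SZF = ZS·ZF / (|ZS||ZF|), giving 108.9°.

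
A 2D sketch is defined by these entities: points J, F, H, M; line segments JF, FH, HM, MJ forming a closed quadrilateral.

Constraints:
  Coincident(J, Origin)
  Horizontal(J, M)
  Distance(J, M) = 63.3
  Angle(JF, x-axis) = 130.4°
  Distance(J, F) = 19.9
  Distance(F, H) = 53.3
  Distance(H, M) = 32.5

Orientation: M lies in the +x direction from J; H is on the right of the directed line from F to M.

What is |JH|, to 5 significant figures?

35.111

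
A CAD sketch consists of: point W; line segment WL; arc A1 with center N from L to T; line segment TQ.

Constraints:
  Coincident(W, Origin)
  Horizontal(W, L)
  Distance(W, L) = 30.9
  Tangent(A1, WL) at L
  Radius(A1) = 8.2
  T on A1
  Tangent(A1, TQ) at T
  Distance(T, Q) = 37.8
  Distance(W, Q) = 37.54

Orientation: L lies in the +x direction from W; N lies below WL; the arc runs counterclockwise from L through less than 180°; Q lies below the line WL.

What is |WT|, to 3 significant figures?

24.1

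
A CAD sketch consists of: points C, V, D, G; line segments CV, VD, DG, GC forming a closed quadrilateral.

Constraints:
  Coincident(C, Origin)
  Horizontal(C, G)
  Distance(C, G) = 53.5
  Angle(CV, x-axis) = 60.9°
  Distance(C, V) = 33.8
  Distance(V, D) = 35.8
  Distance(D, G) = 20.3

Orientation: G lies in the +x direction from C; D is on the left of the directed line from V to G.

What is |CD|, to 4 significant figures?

54.82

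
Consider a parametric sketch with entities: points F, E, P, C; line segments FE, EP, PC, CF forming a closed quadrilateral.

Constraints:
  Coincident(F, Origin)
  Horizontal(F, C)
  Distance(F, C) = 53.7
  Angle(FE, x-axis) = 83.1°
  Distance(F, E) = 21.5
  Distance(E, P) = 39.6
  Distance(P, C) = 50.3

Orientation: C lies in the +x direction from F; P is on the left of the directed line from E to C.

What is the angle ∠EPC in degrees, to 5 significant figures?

75.020°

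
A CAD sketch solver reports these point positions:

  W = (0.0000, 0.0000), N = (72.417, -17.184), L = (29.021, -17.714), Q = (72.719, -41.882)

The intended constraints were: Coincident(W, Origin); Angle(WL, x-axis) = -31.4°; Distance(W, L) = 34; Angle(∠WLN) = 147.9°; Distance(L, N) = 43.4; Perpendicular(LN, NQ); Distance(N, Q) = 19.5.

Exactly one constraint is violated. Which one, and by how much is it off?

Distance(N, Q) = 19.5 — off by 5.20.

W = (0.00, 0.00) ✓; WL at -31.40° ✓; |WL| = 34.00 ✓; ∠WLN = 147.9° ✓; |LN| = 43.40 ✓; ∠(LN, NQ) = 90.00° ✓; |NQ| = 24.70 ✗.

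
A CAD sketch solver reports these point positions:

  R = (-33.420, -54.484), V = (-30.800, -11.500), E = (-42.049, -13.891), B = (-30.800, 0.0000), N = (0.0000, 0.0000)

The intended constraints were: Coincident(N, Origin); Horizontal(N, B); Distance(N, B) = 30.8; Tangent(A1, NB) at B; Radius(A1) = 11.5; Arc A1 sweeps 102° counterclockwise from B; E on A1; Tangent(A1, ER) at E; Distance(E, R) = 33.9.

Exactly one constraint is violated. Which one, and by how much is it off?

Distance(E, R) = 33.9 — off by 7.60.

N = (0.00, 0.00) ✓; N.y = 0.00, B.y = 0.00 ✓; |NB| = 30.80 ✓; ∠(VB, BN) = 90.00° ✓; |VB| = 11.50 ✓; bearing(V→E) − bearing(V→B) = 102.0° ✓; |VE| = 11.50 ✓; ∠(VE, ER) = 90.00° ✓; |ER| = 41.50 ✗.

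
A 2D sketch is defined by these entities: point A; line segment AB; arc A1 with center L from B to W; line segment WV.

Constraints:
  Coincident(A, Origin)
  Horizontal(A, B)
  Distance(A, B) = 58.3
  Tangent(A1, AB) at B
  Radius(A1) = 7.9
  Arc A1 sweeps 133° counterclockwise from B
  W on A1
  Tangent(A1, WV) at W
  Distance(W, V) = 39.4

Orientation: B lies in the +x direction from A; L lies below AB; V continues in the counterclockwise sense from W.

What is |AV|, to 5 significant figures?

89.866

On A1, B sits at bearing 90° from L; a 133° counterclockwise sweep puts W at bearing 223°, so W = L + 7.9·(cos 223°, sin 223°) = (52.522, -13.288). Since A1 is tangent to WV there, LW ⟂ WV, so WV runs along (−sin 223°, cos 223°); with |WV| = 39.4, V = (79.393, -42.103). Then |AV| = |V − A| = 89.866.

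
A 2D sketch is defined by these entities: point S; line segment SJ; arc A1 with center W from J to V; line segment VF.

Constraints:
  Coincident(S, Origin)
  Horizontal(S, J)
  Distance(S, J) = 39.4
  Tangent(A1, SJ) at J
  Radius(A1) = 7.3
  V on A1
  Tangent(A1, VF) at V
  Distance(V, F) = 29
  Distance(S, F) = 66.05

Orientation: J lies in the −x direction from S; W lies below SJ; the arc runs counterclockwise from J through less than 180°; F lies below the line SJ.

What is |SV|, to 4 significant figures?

46.12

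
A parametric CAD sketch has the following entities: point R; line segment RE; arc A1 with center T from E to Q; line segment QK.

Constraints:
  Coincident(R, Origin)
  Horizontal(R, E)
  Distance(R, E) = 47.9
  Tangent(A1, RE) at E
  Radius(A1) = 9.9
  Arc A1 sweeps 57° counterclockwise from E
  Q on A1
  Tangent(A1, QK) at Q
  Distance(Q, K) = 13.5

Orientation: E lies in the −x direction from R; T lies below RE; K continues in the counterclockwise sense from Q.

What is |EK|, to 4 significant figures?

22.26

R is at the origin; RE is horizontal with |RE| = 47.9 and E on the −x side, so E = (-47.90, 0.000). Tangency of A1 to RE means the radius TE is perpendicular to RE, so T = E + (0, -9.9) = (-47.90, -9.900). On A1, E sits at bearing 90° from T; a 57° counterclockwise sweep puts Q at bearing 147°, so Q = T + 9.9·(cos 147°, sin 147°) = (-56.20, -4.508). Tangency of A1 to QK means the radius TQ is perpendicular to QK, so QK runs along (−sin 147°, cos 147°); with |QK| = 13.5, K = (-63.56, -15.83). Then |EK| = |K − E| = 22.26.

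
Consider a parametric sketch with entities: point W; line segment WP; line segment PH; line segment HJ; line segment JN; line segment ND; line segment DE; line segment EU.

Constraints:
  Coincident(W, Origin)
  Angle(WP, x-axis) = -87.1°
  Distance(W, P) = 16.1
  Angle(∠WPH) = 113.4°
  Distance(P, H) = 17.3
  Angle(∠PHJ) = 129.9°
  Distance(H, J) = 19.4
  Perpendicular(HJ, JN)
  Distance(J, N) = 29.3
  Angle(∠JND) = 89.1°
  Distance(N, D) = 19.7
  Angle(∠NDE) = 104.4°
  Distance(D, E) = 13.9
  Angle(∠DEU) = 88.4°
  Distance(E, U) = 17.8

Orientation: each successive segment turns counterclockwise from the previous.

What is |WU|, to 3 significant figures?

23.8

W is at the origin; WP runs at -87.1° with length 16.1, so P = (0.815, -16.1). ∠WPH = 113.4° gives PH at -20.5° from the x-axis; with |PH| = 17.3, H = (17.0, -22.1). ∠PHJ = 129.9° gives HJ at 29.6° from the x-axis; with |HJ| = 19.4, J = (33.9, -12.6). HJ is perpendicular to JN, so JN runs at 120°; with |JN| = 29.3, N = (19.4, 12.9). ∠JND = 89.1° gives ND at -150° from the x-axis; with |ND| = 19.7, D = (2.44, 2.92). ∠NDE = 104.4° gives DE at -73.9° from the x-axis; with |DE| = 13.9, E = (6.30, -10.4). ∠DEU = 88.4° gives EU at 17.7° from the x-axis; with |EU| = 17.8, U = (23.3, -5.02). Then |WU| = |U − W| = 23.8.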